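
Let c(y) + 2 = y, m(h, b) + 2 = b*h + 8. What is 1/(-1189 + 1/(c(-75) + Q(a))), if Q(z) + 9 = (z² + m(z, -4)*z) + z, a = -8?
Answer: -334/397127 ≈ -0.00084104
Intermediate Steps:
m(h, b) = 6 + b*h (m(h, b) = -2 + (b*h + 8) = -2 + (8 + b*h) = 6 + b*h)
c(y) = -2 + y
Q(z) = -9 + z + z² + z*(6 - 4*z) (Q(z) = -9 + ((z² + (6 - 4*z)*z) + z) = -9 + ((z² + z*(6 - 4*z)) + z) = -9 + (z + z² + z*(6 - 4*z)) = -9 + z + z² + z*(6 - 4*z))
1/(-1189 + 1/(c(-75) + Q(a))) = 1/(-1189 + 1/((-2 - 75) + (-9 - 3*(-8)² + 7*(-8)))) = 1/(-1189 + 1/(-77 + (-9 - 3*64 - 56))) = 1/(-1189 + 1/(-77 + (-9 - 192 - 56))) = 1/(-1189 + 1/(-77 - 257)) = 1/(-1189 + 1/(-334)) = 1/(-1189 - 1/334) = 1/(-397127/334) = -334/397127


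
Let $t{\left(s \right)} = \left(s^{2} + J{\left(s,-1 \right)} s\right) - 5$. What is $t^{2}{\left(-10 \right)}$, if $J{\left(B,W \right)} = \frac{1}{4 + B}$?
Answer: $\frac{84100}{9} \approx 9344.4$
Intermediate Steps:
$t{\left(s \right)} = -5 + s^{2} + \frac{s}{4 + s}$ ($t{\left(s \right)} = \left(s^{2} + \frac{s}{4 + s}\right) - 5 = -5 + s^{2} + \frac{s}{4 + s}$)
$t^{2}{\left(-10 \right)} = \left(\frac{-10 + \left(-5 + \left(-10\right)^{2}\right) \left(4 - 10\right)}{4 - 10}\right)^{2} = \left(\frac{-10 + \left(-5 + 100\right) \left(-6\right)}{-6}\right)^{2} = \left(- \frac{-10 + 95 \left(-6\right)}{6}\right)^{2} = \left(- \frac{-10 - 570}{6}\right)^{2} = \left(\left(- \frac{1}{6}\right) \left(-580\right)\right)^{2} = \left(\frac{290}{3}\right)^{2} = \frac{84100}{9}$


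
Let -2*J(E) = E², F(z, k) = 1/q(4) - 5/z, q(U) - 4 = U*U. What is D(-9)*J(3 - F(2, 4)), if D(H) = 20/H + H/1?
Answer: 1199981/7200 ≈ 166.66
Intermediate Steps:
q(U) = 4 + U² (q(U) = 4 + U*U = 4 + U²)
F(z, k) = 1/20 - 5/z (F(z, k) = 1/(4 + 4²) - 5/z = 1/(4 + 16) - 5/z = 1/20 - 5/z)
D(H) = H + 20/H (D(H) = 20/H + H*1 = 20/H + H = H + 20/H)
J(E) = -E²/2
D(-9)*J(3 - F(2, 4)) = (-9 + 20/(-9))*(-(3 - (-100 + 2)/(20*2))²/2) = (-9 + 20*(-⅑))*(-(3 - (-98)/(20*2))²/2) = (-9 - 20/9)*(-(3 - 1*(-49/20))²/2) = -(-101)*(3 + 49/20)²/18 = -(-101)*(109/20)²/18 = -(-101)*11881/(18*400) = -101/9*(-11881/800) = 1199981/7200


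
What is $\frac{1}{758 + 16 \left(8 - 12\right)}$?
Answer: $\frac{1}{694} \approx 0.0014409$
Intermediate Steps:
$\frac{1}{758 + 16 \left(8 - 12\right)} = \frac{1}{758 + 16 \left(-4\right)} = \frac{1}{758 - 64} = \frac{1}{694}$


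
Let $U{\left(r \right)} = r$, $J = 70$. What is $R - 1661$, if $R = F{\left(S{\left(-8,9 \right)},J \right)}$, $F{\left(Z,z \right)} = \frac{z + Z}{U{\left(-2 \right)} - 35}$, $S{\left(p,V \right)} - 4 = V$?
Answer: $- \frac{61540}{37} \approx -1663.2$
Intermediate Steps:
$S{\left(p,V \right)} = 4 + V$
$F{\left(Z,z \right)} = - \frac{Z}{37} - \frac{z}{37}$ ($F{\left(Z,z \right)} = \frac{z + Z}{-2 - 35} = \frac{Z + z}{-37} = \left(Z + z\right) \left(- \frac{1}{37}\right) = - \frac{Z}{37} - \frac{z}{37}$)
$R = - \frac{83}{37}$ ($R = - \frac{4 + 9}{37} - \frac{70}{37} = \left(- \frac{1}{37}\right) 13 - \frac{70}{37} = - \frac{13}{37} - \frac{70}{37} = - \frac{83}{37} \approx -2.2432$)
$R - 1661 = - \frac{83}{37} - 1661 = - \frac{61540}{37}$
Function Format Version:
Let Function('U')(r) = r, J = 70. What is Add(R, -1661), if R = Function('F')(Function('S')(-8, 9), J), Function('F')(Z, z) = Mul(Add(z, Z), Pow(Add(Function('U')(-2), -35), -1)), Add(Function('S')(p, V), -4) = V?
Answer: Rational(-61540, 37) ≈ -1663.2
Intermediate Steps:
Function('S')(p, V) = Add(4, V)
Function('F')(Z, z) = Add(Mul(Rational(-1, 37), Z), Mul(Rational(-1, 37), z)) (Function('F')(Z, z) = Mul(Add(z, Z), Pow(Add(-2, -35), -1)) = Mul(Add(Z, z), Pow(-37, -1)) = Mul(Add(Z, z), Rational(-1, 37)) = Add(Mul(Rational(-1, 37), Z), Mul(Rational(-1, 37), z)))
R = Rational(-83, 37) (R = Add(Mul(Rational(-1, 37), Add(4, 9)), Mul(Rational(-1, 37), 70)) = Add(Mul(Rational(-1, 37), 13), Rational(-70, 37)) = Add(Rational(-13, 37), Rational(-70, 37)) = Rational(-83, 37) ≈ -2.2432)
Add(R, -1661) = Add(Rational(-83, 37), -1661) = Rational(-61540, 37)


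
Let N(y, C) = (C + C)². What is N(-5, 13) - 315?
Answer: 361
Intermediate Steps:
N(y, C) = 4*C² (N(y, C) = (2*C)² = 4*C²)
N(-5, 13) - 315 = 4*13² - 315 = 4*169 - 315 = 676 - 315 = 361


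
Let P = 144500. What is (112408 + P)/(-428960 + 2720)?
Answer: -21409/35520 ≈ -0.60273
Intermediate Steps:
(112408 + P)/(-428960 + 2720) = (112408 + 144500)/(-428960 + 2720) = 256908/(-426240) = 256908*(-1/426240) = -21409/35520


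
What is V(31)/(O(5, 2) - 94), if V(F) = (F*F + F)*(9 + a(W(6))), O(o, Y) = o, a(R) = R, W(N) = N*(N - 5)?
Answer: -14880/89 ≈ -167.19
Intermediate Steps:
W(N) = N*(-5 + N)
V(F) = 15*F + 15*F² (V(F) = (F*F + F)*(9 + 6*(-5 + 6)) = (F² + F)*(9 + 6*1) = (F + F²)*(9 + 6) = (F + F²)*15 = 15*F + 15*F²)
V(31)/(O(5, 2) - 94) = (15*31*(1 + 31))/(5 - 94) = (15*31*32)/(-89) = 14880*(-1/89) = -14880/89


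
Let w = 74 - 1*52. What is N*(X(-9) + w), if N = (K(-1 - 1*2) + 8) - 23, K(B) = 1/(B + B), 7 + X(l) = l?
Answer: -91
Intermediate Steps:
X(l) = -7 + l
K(B) = 1/(2*B)
w = 22 (w = 74 - 52 = 22)
N = -91/6 (N = (1/(2*(-1 - 1*2)) + 8) - 23 = (1/(2*(-1 - 2)) + 8) - 23 = ((1/2)/(-3) + 8) - 23 = ((1/2)*(-1/3) + 8) - 23 = (-1/6 + 8) - 23 = 47/6 - 23 = -91/6 ≈ -15.167)
N*(X(-9) + w) = -91*((-7 - 9) + 22)/6 = -91*(-16 + 22)/6 = -91/6*6 = -91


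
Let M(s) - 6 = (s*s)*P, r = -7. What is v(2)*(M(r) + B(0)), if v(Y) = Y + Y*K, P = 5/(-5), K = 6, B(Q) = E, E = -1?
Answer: -616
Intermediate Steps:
B(Q) = -1
P = -1 (P = 5*(-⅕) = -1)
M(s) = 6 - s² (M(s) = 6 + (s*s)*(-1) = 6 + s²*(-1) = 6 - s²)
v(Y) = 7*Y (v(Y) = Y + Y*6 = Y + 6*Y = 7*Y)
v(2)*(M(r) + B(0)) = (7*2)*((6 - 1*(-7)²) - 1) = 14*((6 - 1*49) - 1) = 14*((6 - 49) - 1) = 14*(-43 - 1) = 14*(-44) = -616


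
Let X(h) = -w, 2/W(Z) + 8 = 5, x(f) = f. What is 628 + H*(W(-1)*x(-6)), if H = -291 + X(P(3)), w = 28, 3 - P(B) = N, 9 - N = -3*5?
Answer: -648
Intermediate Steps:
N = 24 (N = 9 - (-3)*5 = 9 - 1*(-15) = 9 + 15 = 24)
P(B) = -21 (P(B) = 3 - 1*24 = 3 - 24 = -21)
W(Z) = -⅔ (W(Z) = 2/(-8 + 5) = 2/(-3) = 2*(-⅓) = -⅔)
X(h) = -28 (X(h) = -1*28 = -28)
H = -319 (H = -291 - 28 = -319)
628 + H*(W(-1)*x(-6)) = 628 - (-638)*(-6)/3 = 628 - 319*4 = 628 - 1276 = -648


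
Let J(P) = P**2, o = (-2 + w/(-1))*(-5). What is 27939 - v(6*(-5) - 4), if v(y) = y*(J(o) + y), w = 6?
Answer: 81183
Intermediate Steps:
o = 40 (o = (-2 + 6/(-1))*(-5) = (-2 + 6*(-1))*(-5) = (-2 - 6)*(-5) = -8*(-5) = 40)
v(y) = y*(1600 + y) (v(y) = y*(40**2 + y) = y*(1600 + y))
27939 - v(6*(-5) - 4) = 27939 - (6*(-5) - 4)*(1600 + (6*(-5) - 4)) = 27939 - (-30 - 4)*(1600 + (-30 - 4)) = 27939 - (-34)*(1600 - 34) = 27939 - (-34)*1566 = 27939 - 1*(-53244) = 27939 + 53244 = 81183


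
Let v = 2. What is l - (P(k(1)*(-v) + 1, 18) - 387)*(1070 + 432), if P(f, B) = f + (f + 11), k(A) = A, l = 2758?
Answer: 570514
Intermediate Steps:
P(f, B) = 11 + 2*f (P(f, B) = f + (11 + f) = 11 + 2*f)
l - (P(k(1)*(-v) + 1, 18) - 387)*(1070 + 432) = 2758 - ((11 + 2*(1*(-1*2) + 1)) - 387)*(1070 + 432) = 2758 - ((11 + 2*(1*(-2) + 1)) - 387)*1502 = 2758 - ((11 + 2*(-2 + 1)) - 387)*1502 = 2758 - ((11 + 2*(-1)) - 387)*1502 = 2758 - ((11 - 2) - 387)*1502 = 2758 - (9 - 387)*1502 = 2758 - (-378)*1502 = 2758 - 1*(-567756) = 2758 + 567756 = 570514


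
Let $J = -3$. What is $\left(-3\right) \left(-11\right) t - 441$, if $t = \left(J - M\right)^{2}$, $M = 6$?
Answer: $2232$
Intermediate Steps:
$t = 81$ ($t = \left(-3 - 6\right)^{2} = \left(-9\right)^{2} = 81$)
$\left(-3\right) \left(-11\right) t - 441 = \left(-3\right) \left(-11\right) 81 - 441 = 33 \cdot 81 - 441 = 2673 - 441 = 2232$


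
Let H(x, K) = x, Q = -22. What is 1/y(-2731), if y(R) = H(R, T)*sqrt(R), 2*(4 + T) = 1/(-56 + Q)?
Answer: I*sqrt(2731)/7458361 ≈ 7.0068e-6*I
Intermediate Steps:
T = -625/156 (T = -4 + 1/(2*(-56 - 22)) = -4 + (1/2)/(-78) = -4 + (1/2)*(-1/78) = -4 - 1/156 = -625/156 ≈ -4.0064)
y(R) = R**(3/2) (y(R) = R*sqrt(R) = R**(3/2))
1/y(-2731) = 1/((-2731)**(3/2)) = 1/(-2731*I*sqrt(2731)) = I*sqrt(2731)/7458361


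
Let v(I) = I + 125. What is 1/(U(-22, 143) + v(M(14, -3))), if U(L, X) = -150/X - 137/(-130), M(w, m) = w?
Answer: 1430/198777 ≈ 0.0071940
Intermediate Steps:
U(L, X) = 137/130 - 150/X (U(L, X) = -150/X - 137*(-1/130) = -150/X + 137/130 = 137/130 - 150/X)
v(I) = 125 + I
1/(U(-22, 143) + v(M(14, -3))) = 1/((137/130 - 150/143) + (125 + 14)) = 1/((137/130 - 150*1/143) + 139) = 1/((137/130 - 150/143) + 139) = 1/(7/1430 + 139) = 1/(198777/1430) = 1430/198777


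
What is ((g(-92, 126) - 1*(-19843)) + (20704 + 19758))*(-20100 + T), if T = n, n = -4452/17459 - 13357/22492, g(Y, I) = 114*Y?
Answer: -393223449214450399/392687828 ≈ -1.0014e+9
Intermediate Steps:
n = -333334247/392687828 (n = -4452*1/17459 - 13357*1/22492 = -4452/17459 - 13357/22492 = -333334247/392687828 ≈ -0.84885)
T = -333334247/392687828 ≈ -0.84885
((g(-92, 126) - 1*(-19843)) + (20704 + 19758))*(-20100 + T) = ((114*(-92) - 1*(-19843)) + (20704 + 19758))*(-20100 - 333334247/392687828) = ((-10488 + 19843) + 40462)*(-7893358677047/392687828) = (9355 + 40462)*(-7893358677047/392687828) = 49817*(-7893358677047/392687828) = -393223449214450399/392687828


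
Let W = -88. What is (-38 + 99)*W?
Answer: -5368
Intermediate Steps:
(-38 + 99)*W = (-38 + 99)*(-88) = 61*(-88) = -5368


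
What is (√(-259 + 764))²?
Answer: 505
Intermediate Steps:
(√(-259 + 764))² = (√505)² = 505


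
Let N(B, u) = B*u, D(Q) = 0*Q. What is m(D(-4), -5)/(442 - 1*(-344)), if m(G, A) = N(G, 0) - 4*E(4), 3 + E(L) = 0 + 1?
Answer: 4/393 ≈ 0.010178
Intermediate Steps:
D(Q) = 0
E(L) = -2 (E(L) = -3 + (0 + 1) = -3 + 1 = -2)
m(G, A) = 8 (m(G, A) = G*0 - 4*(-2) = 0 + 8 = 8)
m(D(-4), -5)/(442 - 1*(-344)) = 8/(442 - 1*(-344)) = 8/(442 + 344) = 8/786 = 8*(1/786) = 4/393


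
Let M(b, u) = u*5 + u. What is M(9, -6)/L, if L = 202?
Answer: -18/101 ≈ -0.17822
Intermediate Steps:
M(b, u) = 6*u (M(b, u) = 5*u + u = 6*u)
M(9, -6)/L = (6*(-6))/202 = (1/202)*(-36) = -18/101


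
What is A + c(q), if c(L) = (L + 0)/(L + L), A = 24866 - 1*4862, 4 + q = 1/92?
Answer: 40009/2 ≈ 20005.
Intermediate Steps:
q = -367/92 (q = -4 + 1/92 = -367/92 ≈ -3.9891)
A = 20004 (A = 24866 - 4862 = 20004)
c(L) = ½ (c(L) = L/((2*L)) = L*(1/(2*L)) = ½)
A + c(q) = 20004 + ½ = 40009/2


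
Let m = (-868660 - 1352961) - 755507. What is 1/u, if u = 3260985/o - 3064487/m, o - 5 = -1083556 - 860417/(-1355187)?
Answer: -19871157069513288/39348739995884791 ≈ -0.50500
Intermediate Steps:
o = -1468413368620/1355187 (o = 5 + (-1083556 - 860417/(-1355187)) = 5 + (-1083556 - 860417*(-1/1355187)) = 5 + (-1083556 + 860417/1355187) = 5 - 1468420144555/1355187 = -1468413368620/1355187 ≈ -1.0836e+6)
m = -2977128 (m = -2221621 - 755507 = -2977128)
u = -39348739995884791/19871157069513288 (u = 3260985/(-1468413368620/1355187) - 3064487/(-2977128) = 3260985*(-1355187/1468413368620) - 3064487*(-1/2977128) = -883848895839/293682673724 + 3064487/2977128 = -39348739995884791/19871157069513288 ≈ -1.9802)
1/u = 1/(-39348739995884791/19871157069513288) = -19871157069513288/39348739995884791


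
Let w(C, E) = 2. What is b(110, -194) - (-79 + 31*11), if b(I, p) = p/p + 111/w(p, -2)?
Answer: -411/2 ≈ -205.50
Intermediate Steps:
b(I, p) = 113/2 (b(I, p) = p/p + 111/2 = 1 + 111*(½) = 1 + 111/2 = 113/2)
b(110, -194) - (-79 + 31*11) = 113/2 - (-79 + 31*11) = 113/2 - (-79 + 341) = 113/2 - 1*262 = 113/2 - 262 = -411/2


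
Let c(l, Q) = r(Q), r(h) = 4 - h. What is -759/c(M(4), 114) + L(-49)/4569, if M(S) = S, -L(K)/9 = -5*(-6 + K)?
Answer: 96837/15230 ≈ 6.3583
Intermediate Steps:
L(K) = -270 + 45*K (L(K) = -(-45)*(-6 + K) = -9*(30 - 5*K) = -270 + 45*K)
c(l, Q) = 4 - Q
-759/c(M(4), 114) + L(-49)/4569 = -759/(4 - 1*114) + (-270 + 45*(-49))/4569 = -759/(4 - 114) + (-270 - 2205)*(1/4569) = -759/(-110) - 2475*1/4569 = -759*(-1/110) - 825/1523 = 69/10 - 825/1523 = 96837/15230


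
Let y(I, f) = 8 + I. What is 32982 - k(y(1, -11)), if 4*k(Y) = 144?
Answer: 32946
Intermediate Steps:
k(Y) = 36 (k(Y) = (1/4)*144 = 36)
32982 - k(y(1, -11)) = 32982 - 1*36 = 32982 - 36 = 32946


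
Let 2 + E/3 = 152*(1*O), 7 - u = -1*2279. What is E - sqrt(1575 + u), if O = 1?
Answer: 450 - 3*sqrt(429) ≈ 387.86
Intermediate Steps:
u = 2286 (u = 7 - (-1)*2279 = 7 - 1*(-2279) = 7 + 2279 = 2286)
E = 450 (E = -6 + 3*(152*(1*1)) = -6 + 3*(152*1) = -6 + 3*152 = -6 + 456 = 450)
E - sqrt(1575 + u) = 450 - sqrt(1575 + 2286) = 450 - sqrt(3861) = 450 - 3*sqrt(429)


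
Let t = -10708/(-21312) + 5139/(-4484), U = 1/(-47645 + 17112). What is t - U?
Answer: -6177364865/9598109616 ≈ -0.64360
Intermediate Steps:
U = -1/30533 (U = 1/(-30533) = -1/30533 ≈ -3.2751e-5)
t = -3844231/5972688 (t = -10708*(-1/21312) + 5139*(-1/4484) = 2677/5328 - 5139/4484 = -3844231/5972688 ≈ -0.64363)
t - U = -3844231/5972688 - 1*(-1/30533) = -3844231/5972688 + 1/30533 = -6177364865/9598109616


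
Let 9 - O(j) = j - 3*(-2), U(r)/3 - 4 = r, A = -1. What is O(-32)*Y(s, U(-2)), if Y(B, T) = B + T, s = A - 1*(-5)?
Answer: 350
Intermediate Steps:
U(r) = 12 + 3*r
s = 4 (s = -1 - 1*(-5) = -1 + 5 = 4)
O(j) = 3 - j (O(j) = 9 - (j - 3*(-2)) = 9 - (j + 6) = 9 - (6 + j) = 9 + (-6 - j) = 3 - j)
O(-32)*Y(s, U(-2)) = (3 - 1*(-32))*(4 + (12 + 3*(-2))) = (3 + 32)*(4 + (12 - 6)) = 35*(4 + 6) = 35*10 = 350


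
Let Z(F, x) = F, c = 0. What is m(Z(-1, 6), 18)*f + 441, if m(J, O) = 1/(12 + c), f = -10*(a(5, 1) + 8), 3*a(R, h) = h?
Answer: 7813/18 ≈ 434.06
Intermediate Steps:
a(R, h) = h/3
f = -250/3 (f = -10*((⅓)*1 + 8) = -10*(⅓ + 8) = -10*25/3 = -250/3 ≈ -83.333)
m(J, O) = 1/12 (m(J, O) = 1/(12 + 0) = 1/12)
m(Z(-1, 6), 18)*f + 441 = (1/12)*(-250/3) + 441 = -125/18 + 441 = 7813/18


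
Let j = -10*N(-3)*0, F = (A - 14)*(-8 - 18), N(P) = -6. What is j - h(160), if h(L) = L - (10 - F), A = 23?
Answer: 84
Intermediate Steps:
F = -234 (F = (23 - 14)*(-8 - 18) = 9*(-26) = -234)
h(L) = -244 + L (h(L) = L - (10 - 1*(-234)) = L - (10 + 234) = L - 1*244 = L - 244 = -244 + L)
j = 0 (j = -10*(-6)*0 = 60*0 = 0)
j - h(160) = 0 - (-244 + 160) = 0 - 1*(-84) = 0 + 84 = 84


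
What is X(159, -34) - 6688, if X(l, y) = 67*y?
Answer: -8966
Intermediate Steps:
X(159, -34) - 6688 = 67*(-34) - 6688 = -2278 - 6688 = -8966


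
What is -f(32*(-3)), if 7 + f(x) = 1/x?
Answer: 673/96 ≈ 7.0104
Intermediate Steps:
f(x) = -7 + 1/x
-f(32*(-3)) = -(-7 + 1/(32*(-3))) = -(-7 + 1/(-96)) = -(-7 - 1/96) = -1*(-673/96) = 673/96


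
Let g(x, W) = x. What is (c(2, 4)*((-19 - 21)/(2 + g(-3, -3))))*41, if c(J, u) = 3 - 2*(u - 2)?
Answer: -1640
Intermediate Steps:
c(J, u) = 7 - 2*u (c(J, u) = 3 - 2*(-2 + u) = 3 + (4 - 2*u) = 7 - 2*u)
(c(2, 4)*((-19 - 21)/(2 + g(-3, -3))))*41 = ((7 - 2*4)*((-19 - 21)/(2 - 3)))*41 = ((7 - 8)*(-40/(-1)))*41 = -(-40)*(-1)*41 = -1*40*41 = -40*41 = -1640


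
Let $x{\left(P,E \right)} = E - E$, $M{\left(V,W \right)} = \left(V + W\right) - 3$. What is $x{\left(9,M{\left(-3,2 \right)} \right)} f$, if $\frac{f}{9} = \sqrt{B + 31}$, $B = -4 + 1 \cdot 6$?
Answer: $0$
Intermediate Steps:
$M{\left(V,W \right)} = -3 + V + W$
$B = 2$ ($B = -4 + 6 = 2$)
$x{\left(P,E \right)} = 0$
$f = 9 \sqrt{33}$ ($f = 9 \sqrt{2 + 31} = 9 \sqrt{33} \approx 51.701$)
$x{\left(9,M{\left(-3,2 \right)} \right)} f = 0 \cdot 9 \sqrt{33} = 0$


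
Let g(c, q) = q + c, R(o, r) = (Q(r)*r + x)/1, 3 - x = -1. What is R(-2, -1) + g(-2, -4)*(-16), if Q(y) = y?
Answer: 101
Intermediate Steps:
x = 4 (x = 3 - 1*(-1) = 3 + 1 = 4)
R(o, r) = 4 + r² (R(o, r) = (r*r + 4)/1 = (r² + 4)*1 = (4 + r²)*1 = 4 + r²)
g(c, q) = c + q
R(-2, -1) + g(-2, -4)*(-16) = (4 + (-1)²) + (-2 - 4)*(-16) = (4 + 1) - 6*(-16) = 5 + 96 = 101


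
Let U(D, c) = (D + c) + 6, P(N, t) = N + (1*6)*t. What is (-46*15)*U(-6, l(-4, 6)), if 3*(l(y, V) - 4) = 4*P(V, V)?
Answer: -41400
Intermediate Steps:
P(N, t) = N + 6*t
l(y, V) = 4 + 28*V/3 (l(y, V) = 4 + (4*(V + 6*V))/3 = 4 + (4*(7*V))/3 = 4 + (28*V)/3 = 4 + 28*V/3)
U(D, c) = 6 + D + c
(-46*15)*U(-6, l(-4, 6)) = (-46*15)*(6 - 6 + (4 + (28/3)*6)) = -690*(6 - 6 + (4 + 56)) = -690*(6 - 6 + 60) = -690*60 = -41400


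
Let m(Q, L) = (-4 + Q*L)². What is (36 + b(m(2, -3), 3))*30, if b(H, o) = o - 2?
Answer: 1110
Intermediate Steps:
m(Q, L) = (-4 + L*Q)²
b(H, o) = -2 + o
(36 + b(m(2, -3), 3))*30 = (36 + (-2 + 3))*30 = (36 + 1)*30 = 37*30 = 1110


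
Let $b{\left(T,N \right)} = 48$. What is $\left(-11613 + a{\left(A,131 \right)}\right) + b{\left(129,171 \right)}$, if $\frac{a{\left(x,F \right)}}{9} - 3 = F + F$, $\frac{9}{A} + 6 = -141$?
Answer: $-9180$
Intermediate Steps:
$A = - \frac{3}{49}$ ($A = \frac{9}{-6 - 141} = \frac{9}{-147} = 9 \left(- \frac{1}{147}\right) = - \frac{3}{49} \approx -0.061224$)
$a{\left(x,F \right)} = 27 + 18 F$ ($a{\left(x,F \right)} = 27 + 9 \left(F + F\right) = 27 + 9 \cdot 2 F = 27 + 18 F$)
$\left(-11613 + a{\left(A,131 \right)}\right) + b{\left(129,171 \right)} = \left(-11613 + \left(27 + 18 \cdot 131\right)\right) + 48 = \left(-11613 + \left(27 + 2358\right)\right) + 48 = \left(-11613 + 2385\right) + 48 = -9228 + 48 = -9180$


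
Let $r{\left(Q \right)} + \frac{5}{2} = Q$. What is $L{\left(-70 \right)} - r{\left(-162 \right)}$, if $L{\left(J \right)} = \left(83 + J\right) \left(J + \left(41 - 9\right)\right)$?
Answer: $- \frac{659}{2} \approx -329.5$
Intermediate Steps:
$r{\left(Q \right)} = - \frac{5}{2} + Q$
$L{\left(J \right)} = \left(32 + J\right) \left(83 + J\right)$ ($L{\left(J \right)} = \left(83 + J\right) \left(J + 32\right) = \left(83 + J\right) \left(32 + J\right) = \left(32 + J\right) \left(83 + J\right)$)
$L{\left(-70 \right)} - r{\left(-162 \right)} = \left(2656 + \left(-70\right)^{2} + 115 \left(-70\right)\right) - \left(- \frac{5}{2} - 162\right) = \left(2656 + 4900 - 8050\right) - - \frac{329}{2} = -494 + \frac{329}{2} = - \frac{659}{2}$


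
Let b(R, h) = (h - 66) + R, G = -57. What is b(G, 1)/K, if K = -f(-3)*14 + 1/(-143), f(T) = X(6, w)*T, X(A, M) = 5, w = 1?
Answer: -17446/30029 ≈ -0.58097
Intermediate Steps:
f(T) = 5*T
b(R, h) = -66 + R + h (b(R, h) = (-66 + h) + R = -66 + R + h)
K = 30029/143 (K = -5*(-3)*14 + 1/(-143) = -1*(-15)*14 - 1/143 = 15*14 - 1/143 = 210 - 1/143 = 30029/143 ≈ 209.99)
b(G, 1)/K = (-66 - 57 + 1)/(30029/143) = -122*143/30029 = -17446/30029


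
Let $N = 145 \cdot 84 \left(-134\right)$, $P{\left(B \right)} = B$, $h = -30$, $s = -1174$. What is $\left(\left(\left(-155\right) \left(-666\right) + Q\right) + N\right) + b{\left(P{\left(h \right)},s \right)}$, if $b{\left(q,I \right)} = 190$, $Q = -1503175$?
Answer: $-3031875$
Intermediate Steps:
$N = -1632120$ ($N = 12180 \left(-134\right) = -1632120$)
$\left(\left(\left(-155\right) \left(-666\right) + Q\right) + N\right) + b{\left(P{\left(h \right)},s \right)} = \left(\left(\left(-155\right) \left(-666\right) - 1503175\right) - 1632120\right) + 190 = \left(\left(103230 - 1503175\right) - 1632120\right) + 190 = \left(-1399945 - 1632120\right) + 190 = -3032065 + 190 = -3031875$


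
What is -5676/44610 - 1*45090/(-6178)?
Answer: 164699881/22966715 ≈ 7.1712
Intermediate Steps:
-5676/44610 - 1*45090/(-6178) = -5676*1/44610 - 45090*(-1/6178) = -946/7435 + 22545/3089 = 164699881/22966715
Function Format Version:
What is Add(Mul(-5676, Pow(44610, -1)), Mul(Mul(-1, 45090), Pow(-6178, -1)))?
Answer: Rational(164699881, 22966715) ≈ 7.1712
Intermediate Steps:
Add(Mul(-5676, Pow(44610, -1)), Mul(Mul(-1, 45090), Pow(-6178, -1))) = Add(Mul(-5676, Rational(1, 44610)), Mul(-45090, Rational(-1, 6178))) = Add(Rational(-946, 7435), Rational(22545, 3089)) = Rational(164699881, 22966715)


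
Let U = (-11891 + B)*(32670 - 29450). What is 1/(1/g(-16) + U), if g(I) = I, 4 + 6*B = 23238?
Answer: -48/1239365123 ≈ -3.8730e-8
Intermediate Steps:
B = 11617/3 (B = -2/3 + (1/6)*23238 = -2/3 + 3873 = 11617/3 ≈ 3872.3)
U = -77460320/3 (U = (-11891 + 11617/3)*(32670 - 29450) = -24056/3*3220 = -77460320/3 ≈ -2.5820e+7)
1/(1/g(-16) + U) = 1/(1/(-16) - 77460320/3) = 1/(-1/16 - 77460320/3) = 1/(-1239365123/48) = -48/1239365123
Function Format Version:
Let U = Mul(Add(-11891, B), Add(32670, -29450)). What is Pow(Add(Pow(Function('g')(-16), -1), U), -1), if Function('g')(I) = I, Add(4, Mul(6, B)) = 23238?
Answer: Rational(-48, 1239365123) ≈ -3.8730e-8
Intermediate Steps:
B = Rational(11617, 3) (B = Add(Rational(-2, 3), Mul(Rational(1, 6), 23238)) = Add(Rational(-2, 3), 3873) = Rational(11617, 3) ≈ 3872.3)
U = Rational(-77460320, 3) (U = Mul(Add(-11891, Rational(11617, 3)), Add(32670, -29450)) = Mul(Rational(-24056, 3), 3220) = Rational(-77460320, 3) ≈ -2.5820e+7)
Pow(Add(Pow(Function('g')(-16), -1), U), -1) = Pow(Add(Pow(-16, -1), Rational(-77460320, 3)), -1) = Pow(Add(Rational(-1, 16), Rational(-77460320, 3)), -1) = Pow(Rational(-1239365123, 48), -1) = Rational(-48, 1239365123)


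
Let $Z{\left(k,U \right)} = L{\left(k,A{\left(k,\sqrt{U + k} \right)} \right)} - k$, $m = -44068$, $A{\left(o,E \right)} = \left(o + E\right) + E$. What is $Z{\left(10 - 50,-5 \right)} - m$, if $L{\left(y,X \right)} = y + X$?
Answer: $44028 + 6 i \sqrt{5} \approx 44028.0 + 13.416 i$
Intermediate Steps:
$A{\left(o,E \right)} = o + 2 E$ ($A{\left(o,E \right)} = \left(E + o\right) + E = o + 2 E$)
$L{\left(y,X \right)} = X + y$
$Z{\left(k,U \right)} = k + 2 \sqrt{U + k}$ ($Z{\left(k,U \right)} = \left(\left(k + 2 \sqrt{U + k}\right) + k\right) - k = \left(2 k + 2 \sqrt{U + k}\right) - k = k + 2 \sqrt{U + k}$)
$Z{\left(10 - 50,-5 \right)} - m = \left(\left(10 - 50\right) + 2 \sqrt{-5 + \left(10 - 50\right)}\right) - -44068 = \left(-40 + 2 \sqrt{-5 - 40}\right) + 44068 = \left(-40 + 2 \sqrt{-45}\right) + 44068 = \left(-40 + 2 \cdot 3 i \sqrt{5}\right) + 44068 = \left(-40 + 6 i \sqrt{5}\right) + 44068 = 44028 + 6 i \sqrt{5}$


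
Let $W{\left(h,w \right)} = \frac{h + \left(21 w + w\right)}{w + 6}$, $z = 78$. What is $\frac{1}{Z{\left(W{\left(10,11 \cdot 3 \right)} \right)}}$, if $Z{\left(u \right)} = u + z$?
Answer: $\frac{39}{3778} \approx 0.010323$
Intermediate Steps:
$W{\left(h,w \right)} = \frac{h + 22 w}{6 + w}$
$Z{\left(u \right)} = 78 + u$ ($Z{\left(u \right)} = u + 78 = 78 + u$)
$\frac{1}{Z{\left(W{\left(10,11 \cdot 3 \right)} \right)}} = \frac{1}{78 + \frac{10 + 22 \cdot 11 \cdot 3}{6 + 11 \cdot 3}} = \frac{1}{78 + \frac{10 + 22 \cdot 33}{6 + 33}} = \frac{1}{78 + \frac{10 + 726}{39}} = \frac{1}{78 + \frac{1}{39} \cdot 736} = \frac{1}{78 + \frac{736}{39}} = \frac{1}{\frac{3778}{39}} = \frac{39}{3778}$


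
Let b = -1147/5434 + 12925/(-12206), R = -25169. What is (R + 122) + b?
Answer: -415346680680/16581851 ≈ -25048.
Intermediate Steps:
b = -21058683/16581851 (b = -1147*1/5434 + 12925*(-1/12206) = -1147/5434 - 12925/12206 = -21058683/16581851 ≈ -1.2700)
(R + 122) + b = (-25169 + 122) - 21058683/16581851 = -25047 - 21058683/16581851 = -415346680680/16581851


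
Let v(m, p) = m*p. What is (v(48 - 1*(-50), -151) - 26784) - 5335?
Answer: -46917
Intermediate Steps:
(v(48 - 1*(-50), -151) - 26784) - 5335 = ((48 - 1*(-50))*(-151) - 26784) - 5335 = ((48 + 50)*(-151) - 26784) - 5335 = (98*(-151) - 26784) - 5335 = (-14798 - 26784) - 5335 = -41582 - 5335 = -46917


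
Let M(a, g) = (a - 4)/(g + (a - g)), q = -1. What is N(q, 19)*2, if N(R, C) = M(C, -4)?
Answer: 30/19 ≈ 1.5789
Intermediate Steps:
M(a, g) = (-4 + a)/a
N(R, C) = (-4 + C)/C
N(q, 19)*2 = ((-4 + 19)/19)*2 = ((1/19)*15)*2 = (15/19)*2 = 30/19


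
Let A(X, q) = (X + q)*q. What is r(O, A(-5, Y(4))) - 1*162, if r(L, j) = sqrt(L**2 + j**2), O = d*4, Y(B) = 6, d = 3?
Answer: -162 + 6*sqrt(5) ≈ -148.58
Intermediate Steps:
O = 12 (O = 3*4 = 12)
A(X, q) = q*(X + q)
r(O, A(-5, Y(4))) - 1*162 = sqrt(12**2 + (6*(-5 + 6))**2) - 1*162 = sqrt(144 + (6*1)**2) - 162 = sqrt(144 + 6**2) - 162 = sqrt(144 + 36) - 162 = sqrt(180) - 162 = 6*sqrt(5) - 162 = -162 + 6*sqrt(5)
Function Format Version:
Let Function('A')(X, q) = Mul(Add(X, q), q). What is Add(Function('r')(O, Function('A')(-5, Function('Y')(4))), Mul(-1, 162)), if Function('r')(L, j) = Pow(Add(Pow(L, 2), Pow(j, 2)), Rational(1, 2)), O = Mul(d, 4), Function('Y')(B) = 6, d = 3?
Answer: Add(-162, Mul(6, Pow(5, Rational(1, 2)))) ≈ -148.58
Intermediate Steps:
O = 12 (O = Mul(3, 4) = 12)
Function('A')(X, q) = Mul(q, Add(X, q))
Add(Function('r')(O, Function('A')(-5, Function('Y')(4))), Mul(-1, 162)) = Add(Pow(Add(Pow(12, 2), Pow(Mul(6, Add(-5, 6)), 2)), Rational(1, 2)), Mul(-1, 162)) = Add(Pow(Add(144, Pow(Mul(6, 1), 2)), Rational(1, 2)), -162) = Add(Pow(Add(144, Pow(6, 2)), Rational(1, 2)), -162) = Add(Pow(Add(144, 36), Rational(1, 2)), -162) = Add(Pow(180, Rational(1, 2)), -162) = Add(Mul(6, Pow(5, Rational(1, 2))), -162) = Add(-162, Mul(6, Pow(5, Rational(1, 2))))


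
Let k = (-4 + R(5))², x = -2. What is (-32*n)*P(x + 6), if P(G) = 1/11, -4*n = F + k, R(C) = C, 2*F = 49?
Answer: 204/11 ≈ 18.545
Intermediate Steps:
F = 49/2 (F = (½)*49 = 49/2 ≈ 24.500)
k = 1 (k = (-4 + 5)² = 1² = 1)
n = -51/8 (n = -(49/2 + 1)/4 = -¼*51/2 = -51/8 ≈ -6.3750)
P(G) = 1/11
(-32*n)*P(x + 6) = -32*(-51/8)*(1/11) = 204*(1/11) = 204/11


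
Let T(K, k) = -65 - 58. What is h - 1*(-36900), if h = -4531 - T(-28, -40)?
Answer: 32492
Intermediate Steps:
T(K, k) = -123
h = -4408 (h = -4531 - 1*(-123) = -4531 + 123 = -4408)
h - 1*(-36900) = -4408 - 1*(-36900) = -4408 + 36900 = 32492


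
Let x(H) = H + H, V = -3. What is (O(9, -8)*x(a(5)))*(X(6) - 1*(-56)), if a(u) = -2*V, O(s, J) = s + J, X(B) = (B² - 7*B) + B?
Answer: 672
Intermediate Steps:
X(B) = B² - 6*B
O(s, J) = J + s
a(u) = 6 (a(u) = -2*(-3) = 6)
x(H) = 2*H
(O(9, -8)*x(a(5)))*(X(6) - 1*(-56)) = ((-8 + 9)*(2*6))*(6*(-6 + 6) - 1*(-56)) = (1*12)*(6*0 + 56) = 12*(0 + 56) = 12*56 = 672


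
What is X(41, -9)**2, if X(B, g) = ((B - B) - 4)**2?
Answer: 256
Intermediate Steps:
X(B, g) = 16 (X(B, g) = (0 - 4)**2 = (-4)**2 = 16)
X(41, -9)**2 = 16**2 = 256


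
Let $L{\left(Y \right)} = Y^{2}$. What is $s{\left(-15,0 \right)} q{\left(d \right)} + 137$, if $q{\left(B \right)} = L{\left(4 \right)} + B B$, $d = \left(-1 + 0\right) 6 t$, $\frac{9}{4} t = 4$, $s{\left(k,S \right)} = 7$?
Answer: $\frac{9409}{9} \approx 1045.4$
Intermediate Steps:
$t = \frac{16}{9}$ ($t = \frac{4}{9} \cdot 4 = \frac{16}{9} \approx 1.7778$)
$d = - \frac{32}{3}$ ($d = \left(-1 + 0\right) 6 \cdot \frac{16}{9} = \left(-1\right) 6 \cdot \frac{16}{9} = \left(-6\right) \frac{16}{9} = - \frac{32}{3} \approx -10.667$)
$q{\left(B \right)} = 16 + B^{2}$ ($q{\left(B \right)} = 4^{2} + B B = 16 + B^{2}$)
$s{\left(-15,0 \right)} q{\left(d \right)} + 137 = 7 \left(16 + \left(- \frac{32}{3}\right)^{2}\right) + 137 = 7 \left(16 + \frac{1024}{9}\right) + 137 = 7 \cdot \frac{1168}{9} + 137 = \frac{8176}{9} + 137 = \frac{9409}{9}$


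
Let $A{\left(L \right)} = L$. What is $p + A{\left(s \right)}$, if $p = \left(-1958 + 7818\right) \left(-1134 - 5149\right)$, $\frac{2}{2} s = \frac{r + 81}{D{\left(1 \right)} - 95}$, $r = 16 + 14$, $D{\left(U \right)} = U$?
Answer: $- \frac{3460927831}{94} \approx -3.6818 \cdot 10^{7}$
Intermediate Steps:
$r = 30$
$s = - \frac{111}{94}$ ($s = \frac{30 + 81}{1 - 95} = \frac{111}{-94} = 111 \left(- \frac{1}{94}\right) = - \frac{111}{94} \approx -1.1809$)
$p = -36818380$ ($p = 5860 \left(-6283\right) = -36818380$)
$p + A{\left(s \right)} = -36818380 - \frac{111}{94} = - \frac{3460927831}{94}$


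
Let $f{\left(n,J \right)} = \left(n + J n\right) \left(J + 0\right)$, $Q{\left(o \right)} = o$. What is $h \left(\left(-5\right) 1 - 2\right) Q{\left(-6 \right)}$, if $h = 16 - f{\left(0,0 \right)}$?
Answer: $672$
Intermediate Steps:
$f{\left(n,J \right)} = J \left(n + J n\right)$ ($f{\left(n,J \right)} = \left(n + J n\right) J = J \left(n + J n\right)$)
$h = 16$ ($h = 16 - 0 \cdot 0 \left(1 + 0\right) = 16 - 0 \cdot 0 \cdot 1 = 16 - 0 = 16 + 0 = 16$)
$h \left(\left(-5\right) 1 - 2\right) Q{\left(-6 \right)} = 16 \left(\left(-5\right) 1 - 2\right) \left(-6\right) = 16 \left(-5 - 2\right) \left(-6\right) = 16 \left(-7\right) \left(-6\right) = \left(-112\right) \left(-6\right) = 672$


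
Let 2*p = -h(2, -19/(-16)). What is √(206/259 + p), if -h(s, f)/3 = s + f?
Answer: √23941442/2072 ≈ 2.3615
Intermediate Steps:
h(s, f) = -3*f - 3*s (h(s, f) = -3*(s + f) = -3*(f + s) = -3*f - 3*s)
p = 153/32 (p = (-(-(-57)/(-16) - 3*2))/2 = (-(-(-57)*(-1)/16 - 6))/2 = (-(-3*19/16 - 6))/2 = (-(-57/16 - 6))/2 = (-1*(-153/16))/2 = (½)*(153/16) = 153/32 ≈ 4.7813)
√(206/259 + p) = √(206/259 + 153/32) = √(46219/8288) = √23941442/2072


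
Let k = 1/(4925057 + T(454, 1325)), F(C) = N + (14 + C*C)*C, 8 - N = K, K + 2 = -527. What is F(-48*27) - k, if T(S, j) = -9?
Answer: -10720844205672265/4925048 ≈ -2.1768e+9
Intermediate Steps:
K = -529 (K = -2 - 527 = -529)
N = 537 (N = 8 - 1*(-529) = 8 + 529 = 537)
F(C) = 537 + C*(14 + C²) (F(C) = 537 + (14 + C*C)*C = 537 + (14 + C²)*C = 537 + C*(14 + C²))
k = 1/4925048 (k = 1/(4925057 - 9) = 1/4925048 ≈ 2.0304e-7)
F(-48*27) - k = (537 + (-48*27)³ + 14*(-48*27)) - 1*1/4925048 = (537 + (-1296)³ + 14*(-1296)) - 1/4925048 = (537 - 2176782336 - 18144) - 1/4925048 = -2176799943 - 1/4925048 = -10720844205672265/4925048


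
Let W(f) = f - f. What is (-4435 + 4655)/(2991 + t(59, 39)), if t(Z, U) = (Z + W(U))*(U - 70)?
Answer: 110/581 ≈ 0.18933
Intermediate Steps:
W(f) = 0
t(Z, U) = Z*(-70 + U) (t(Z, U) = (Z + 0)*(U - 70) = Z*(-70 + U))
(-4435 + 4655)/(2991 + t(59, 39)) = (-4435 + 4655)/(2991 + 59*(-70 + 39)) = 220/(2991 + 59*(-31)) = 220/(2991 - 1829) = 220/1162 = 220*(1/1162) = 110/581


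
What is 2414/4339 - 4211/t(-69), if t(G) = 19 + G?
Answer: 18392229/216950 ≈ 84.776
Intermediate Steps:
2414/4339 - 4211/t(-69) = 2414/4339 - 4211/(19 - 69) = 2414*(1/4339) - 4211/(-50) = 2414/4339 - 4211*(-1/50) = 2414/4339 + 4211/50 = 18392229/216950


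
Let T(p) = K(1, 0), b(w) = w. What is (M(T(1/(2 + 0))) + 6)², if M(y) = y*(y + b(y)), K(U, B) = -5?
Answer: 3136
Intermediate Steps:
T(p) = -5
M(y) = 2*y² (M(y) = y*(y + y) = y*(2*y) = 2*y²)
(M(T(1/(2 + 0))) + 6)² = (2*(-5)² + 6)² = (2*25 + 6)² = (50 + 6)² = 56² = 3136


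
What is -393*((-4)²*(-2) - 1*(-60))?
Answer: -11004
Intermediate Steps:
-393*((-4)²*(-2) - 1*(-60)) = -393*(16*(-2) + 60) = -393*(-32 + 60) = -393*28 = -11004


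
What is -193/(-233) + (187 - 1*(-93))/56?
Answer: 1358/233 ≈ 5.8283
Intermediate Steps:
-193/(-233) + (187 - 1*(-93))/56 = -193*(-1/233) + (187 + 93)*(1/56) = 193/233 + 280*(1/56) = 193/233 + 5 = 1358/233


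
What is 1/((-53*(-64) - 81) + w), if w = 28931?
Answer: 1/32242 ≈ 3.1015e-5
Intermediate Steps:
1/((-53*(-64) - 81) + w) = 1/((-53*(-64) - 81) + 28931) = 1/((3392 - 81) + 28931) = 1/(3311 + 28931) = 1/32242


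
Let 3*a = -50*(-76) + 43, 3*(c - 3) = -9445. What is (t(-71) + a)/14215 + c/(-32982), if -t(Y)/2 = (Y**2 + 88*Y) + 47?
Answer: 245218643/703258695 ≈ 0.34869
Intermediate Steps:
c = -9436/3 (c = 3 + (1/3)*(-9445) = 3 - 9445/3 = -9436/3 ≈ -3145.3)
t(Y) = -94 - 176*Y - 2*Y**2 (t(Y) = -2*((Y**2 + 88*Y) + 47) = -2*(47 + Y**2 + 88*Y) = -94 - 176*Y - 2*Y**2)
a = 1281 (a = (-50*(-76) + 43)/3 = (3800 + 43)/3 = (1/3)*3843 = 1281)
(t(-71) + a)/14215 + c/(-32982) = ((-94 - 176*(-71) - 2*(-71)**2) + 1281)/14215 - 9436/3/(-32982) = ((-94 + 12496 - 2*5041) + 1281)*(1/14215) - 9436/3*(-1/32982) = ((-94 + 12496 - 10082) + 1281)*(1/14215) + 4718/49473 = (2320 + 1281)*(1/14215) + 4718/49473 = 3601*(1/14215) + 4718/49473 = 3601/14215 + 4718/49473 = 245218643/703258695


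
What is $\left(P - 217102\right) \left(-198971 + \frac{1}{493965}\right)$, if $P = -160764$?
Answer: $\frac{37138450234150124}{493965} \approx 7.5184 \cdot 10^{10}$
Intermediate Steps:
$\left(P - 217102\right) \left(-198971 + \frac{1}{493965}\right) = \left(-160764 - 217102\right) \left(-198971 + \frac{1}{493965}\right) = - 377866 \left(-198971 + \frac{1}{493965}\right) = \left(-377866\right) \left(- \frac{98284710014}{493965}\right) = \frac{37138450234150124}{493965}$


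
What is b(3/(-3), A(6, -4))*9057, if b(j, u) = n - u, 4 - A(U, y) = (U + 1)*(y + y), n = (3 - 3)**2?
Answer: -543420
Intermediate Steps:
n = 0 (n = 0**2 = 0)
A(U, y) = 4 - 2*y*(1 + U) (A(U, y) = 4 - (U + 1)*(y + y) = 4 - (1 + U)*2*y = 4 - 2*y*(1 + U))
b(j, u) = -u (b(j, u) = 0 - u = -u)
b(3/(-3), A(6, -4))*9057 = -(4 - 2*(-4) - 2*6*(-4))*9057 = -(4 + 8 + 48)*9057 = -1*60*9057 = -60*9057 = -543420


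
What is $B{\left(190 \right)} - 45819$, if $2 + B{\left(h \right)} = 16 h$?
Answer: $-42781$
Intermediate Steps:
$B{\left(h \right)} = -2 + 16 h$
$B{\left(190 \right)} - 45819 = \left(-2 + 16 \cdot 190\right) - 45819 = \left(-2 + 3040\right) - 45819 = 3038 - 45819 = -42781$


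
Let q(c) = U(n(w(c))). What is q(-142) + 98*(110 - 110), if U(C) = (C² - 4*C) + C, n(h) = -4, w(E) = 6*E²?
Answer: 28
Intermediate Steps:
U(C) = C² - 3*C
q(c) = 28 (q(c) = -4*(-3 - 4) = -4*(-7) = 28)
q(-142) + 98*(110 - 110) = 28 + 98*(110 - 110) = 28 + 98*0 = 28 + 0 = 28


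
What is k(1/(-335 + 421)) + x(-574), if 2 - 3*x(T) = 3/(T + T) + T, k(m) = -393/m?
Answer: -38579687/1148 ≈ -33606.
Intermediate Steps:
x(T) = ⅔ - 1/(2*T) - T/3 (x(T) = ⅔ - (3/(T + T) + T)/3 = ⅔ - (3/(2*T) + T)/3 = ⅔ - (T + 3/(2*T))/3 = ⅔ + (-1/(2*T) - T/3) = ⅔ - 1/(2*T) - T/3)
k(1/(-335 + 421)) + x(-574) = -393/(1/(-335 + 421)) + (⅔ - ½/(-574) - ⅓*(-574)) = -393/(1/86) + (⅔ - ½*(-1/574) + 574/3) = -393/1/86 + (⅔ + 1/1148 + 574/3) = -393*86 + 220417/1148 = -33798 + 220417/1148 = -38579687/1148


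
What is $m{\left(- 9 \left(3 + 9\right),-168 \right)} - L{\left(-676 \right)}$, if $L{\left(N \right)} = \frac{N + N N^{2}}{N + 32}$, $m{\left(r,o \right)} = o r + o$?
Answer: $- \frac{74334977}{161} \approx -4.6171 \cdot 10^{5}$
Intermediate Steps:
$m{\left(r,o \right)} = o + o r$
$L{\left(N \right)} = \frac{N + N^{3}}{32 + N}$
$m{\left(- 9 \left(3 + 9\right),-168 \right)} - L{\left(-676 \right)} = - 168 \left(1 - 9 \left(3 + 9\right)\right) - \frac{-676 + \left(-676\right)^{3}}{32 - 676} = - 168 \left(1 - 108\right) - \frac{-676 - 308915776}{-644} = - 168 \left(1 - 108\right) - \left(- \frac{1}{644}\right) \left(-308916452\right) = \left(-168\right) \left(-107\right) - \frac{77229113}{161} = 17976 - \frac{77229113}{161} = - \frac{74334977}{161}$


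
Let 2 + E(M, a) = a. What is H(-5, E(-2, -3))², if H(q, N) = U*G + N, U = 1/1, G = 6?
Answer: 1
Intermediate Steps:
E(M, a) = -2 + a
U = 1
H(q, N) = 6 + N (H(q, N) = 1*6 + N = 6 + N)
H(-5, E(-2, -3))² = (6 + (-2 - 3))² = (6 - 5)² = 1² = 1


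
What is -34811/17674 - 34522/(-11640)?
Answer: 51235447/51431340 ≈ 0.99619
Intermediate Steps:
-34811/17674 - 34522/(-11640) = -34811*1/17674 - 34522*(-1/11640) = -34811/17674 + 17261/5820 = 51235447/51431340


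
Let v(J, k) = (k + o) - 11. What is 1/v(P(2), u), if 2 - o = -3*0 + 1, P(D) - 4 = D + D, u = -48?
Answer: -1/58 ≈ -0.017241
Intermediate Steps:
P(D) = 4 + 2*D (P(D) = 4 + (D + D) = 4 + 2*D)
o = 1 (o = 2 - (-3*0 + 1) = 2 - (0 + 1) = 2 - 1*1 = 2 - 1 = 1)
v(J, k) = -10 + k (v(J, k) = (k + 1) - 11 = (1 + k) - 11 = -10 + k)
1/v(P(2), u) = 1/(-10 - 48) = 1/(-58) = -1/58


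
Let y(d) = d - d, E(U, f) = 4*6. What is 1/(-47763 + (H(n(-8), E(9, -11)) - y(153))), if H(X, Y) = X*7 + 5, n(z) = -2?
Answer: -1/47772 ≈ -2.0933e-5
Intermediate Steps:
E(U, f) = 24
H(X, Y) = 5 + 7*X (H(X, Y) = 7*X + 5 = 5 + 7*X)
y(d) = 0
1/(-47763 + (H(n(-8), E(9, -11)) - y(153))) = 1/(-47763 + ((5 + 7*(-2)) - 1*0)) = 1/(-47763 + ((5 - 14) + 0)) = 1/(-47763 + (-9 + 0)) = 1/(-47763 - 9) = 1/(-47772) = -1/47772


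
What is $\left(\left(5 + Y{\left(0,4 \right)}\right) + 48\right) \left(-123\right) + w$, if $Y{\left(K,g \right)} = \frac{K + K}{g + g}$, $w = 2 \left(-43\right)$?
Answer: $-6605$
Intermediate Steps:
$w = -86$
$Y{\left(K,g \right)} = \frac{K}{g}$ ($Y{\left(K,g \right)} = \frac{2 K}{2 g} = 2 K \frac{1}{2 g} = \frac{K}{g}$)
$\left(\left(5 + Y{\left(0,4 \right)}\right) + 48\right) \left(-123\right) + w = \left(\left(5 + \frac{0}{4}\right) + 48\right) \left(-123\right) - 86 = \left(\left(5 + 0 \cdot \frac{1}{4}\right) + 48\right) \left(-123\right) - 86 = \left(\left(5 + 0\right) + 48\right) \left(-123\right) - 86 = \left(5 + 48\right) \left(-123\right) - 86 = 53 \left(-123\right) - 86 = -6519 - 86 = -6605$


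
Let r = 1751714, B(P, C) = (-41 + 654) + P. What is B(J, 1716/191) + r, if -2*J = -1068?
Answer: 1752861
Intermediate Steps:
J = 534 (J = -1/2*(-1068) = 534)
B(P, C) = 613 + P
B(J, 1716/191) + r = (613 + 534) + 1751714 = 1147 + 1751714 = 1752861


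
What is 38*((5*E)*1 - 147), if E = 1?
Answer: -5396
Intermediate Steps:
38*((5*E)*1 - 147) = 38*((5*1)*1 - 147) = 38*(5*1 - 147) = 38*(5 - 147) = 38*(-142) = -5396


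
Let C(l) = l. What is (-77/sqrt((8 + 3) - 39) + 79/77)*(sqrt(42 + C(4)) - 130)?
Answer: -(130 - sqrt(46))*(158 + 847*I*sqrt(7))/154 ≈ -126.42 - 1793.0*I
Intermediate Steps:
(-77/sqrt((8 + 3) - 39) + 79/77)*(sqrt(42 + C(4)) - 130) = (-77/sqrt((8 + 3) - 39) + 79/77)*(sqrt(42 + 4) - 130) = (-77/sqrt(11 - 39) + 79*(1/77))*(sqrt(46) - 130) = (-77*(-I*sqrt(7)/14) + 79/77)*(-130 + sqrt(46)) = (-(-11)*I*sqrt(7)/2 + 79/77)*(-130 + sqrt(46)) = (11*I*sqrt(7)/2 + 79/77)*(-130 + sqrt(46)) = (79/77 + 11*I*sqrt(7)/2)*(-130 + sqrt(46)) = (-130 + sqrt(46))*(79/77 + 11*I*sqrt(7)/2)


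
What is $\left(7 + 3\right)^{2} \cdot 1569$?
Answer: $156900$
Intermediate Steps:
$\left(7 + 3\right)^{2} \cdot 1569 = 10^{2} \cdot 1569 = 100 \cdot 1569 = 156900$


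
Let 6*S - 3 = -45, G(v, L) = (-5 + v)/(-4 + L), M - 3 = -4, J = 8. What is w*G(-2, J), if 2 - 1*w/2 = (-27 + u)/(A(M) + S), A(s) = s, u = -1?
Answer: 21/4 ≈ 5.2500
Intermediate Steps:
M = -1 (M = 3 - 4 = -1)
G(v, L) = (-5 + v)/(-4 + L)
S = -7 (S = ½ + (⅙)*(-45) = ½ - 15/2 = -7)
w = -3 (w = 4 - 2*(-27 - 1)/(-1 - 7) = 4 - (-56)/(-8) = 4 - (-56)*(-1)/8 = 4 - 2*7/2 = 4 - 7 = -3)
w*G(-2, J) = -3*(-5 - 2)/(-4 + 8) = -3*(-7)/4 = -3*(-7/4) = 21/4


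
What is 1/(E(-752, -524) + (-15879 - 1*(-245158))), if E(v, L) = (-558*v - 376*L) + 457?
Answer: 1/846376 ≈ 1.1815e-6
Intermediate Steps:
E(v, L) = 457 - 558*v - 376*L
1/(E(-752, -524) + (-15879 - 1*(-245158))) = 1/((457 - 558*(-752) - 376*(-524)) + (-15879 - 1*(-245158))) = 1/((457 + 419616 + 197024) + (-15879 + 245158)) = 1/(617097 + 229279) = 1/846376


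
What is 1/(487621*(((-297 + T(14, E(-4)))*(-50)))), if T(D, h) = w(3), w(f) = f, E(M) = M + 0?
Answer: 1/7168028700 ≈ 1.3951e-10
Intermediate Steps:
E(M) = M
T(D, h) = 3
1/(487621*(((-297 + T(14, E(-4)))*(-50)))) = 1/(487621*(((-297 + 3)*(-50)))) = 1/(487621*((-294*(-50)))) = (1/487621)/14700 = (1/487621)*(1/14700) = 1/7168028700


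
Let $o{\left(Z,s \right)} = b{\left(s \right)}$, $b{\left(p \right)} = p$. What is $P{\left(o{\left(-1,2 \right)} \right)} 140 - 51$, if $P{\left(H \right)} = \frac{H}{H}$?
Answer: $89$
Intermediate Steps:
$o{\left(Z,s \right)} = s$
$P{\left(H \right)} = 1$
$P{\left(o{\left(-1,2 \right)} \right)} 140 - 51 = 1 \cdot 140 - 51 = 140 - 51 = 89$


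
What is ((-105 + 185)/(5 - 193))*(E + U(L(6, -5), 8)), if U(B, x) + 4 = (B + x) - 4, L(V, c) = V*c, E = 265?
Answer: -100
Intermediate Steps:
U(B, x) = -8 + B + x (U(B, x) = -4 + ((B + x) - 4) = -4 + (-4 + B + x) = -8 + B + x)
((-105 + 185)/(5 - 193))*(E + U(L(6, -5), 8)) = ((-105 + 185)/(5 - 193))*(265 + (-8 + 6*(-5) + 8)) = (80/(-188))*(265 + (-8 - 30 + 8)) = (80*(-1/188))*(265 - 30) = -20/47*235 = -100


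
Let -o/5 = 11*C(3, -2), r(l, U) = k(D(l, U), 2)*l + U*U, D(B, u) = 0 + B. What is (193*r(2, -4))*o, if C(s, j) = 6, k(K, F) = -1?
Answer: -891660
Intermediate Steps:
D(B, u) = B
r(l, U) = U² - l (r(l, U) = -l + U*U = -l + U² = U² - l)
o = -330 (o = -55*6 = -5*66 = -330)
(193*r(2, -4))*o = (193*((-4)² - 1*2))*(-330) = (193*(16 - 2))*(-330) = (193*14)*(-330) = 2702*(-330) = -891660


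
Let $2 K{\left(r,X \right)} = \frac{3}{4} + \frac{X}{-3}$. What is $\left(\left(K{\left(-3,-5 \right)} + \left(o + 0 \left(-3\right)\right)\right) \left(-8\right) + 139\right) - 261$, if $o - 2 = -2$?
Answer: $- \frac{395}{3} \approx -131.67$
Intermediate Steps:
$o = 0$ ($o = 2 - 2 = 0$)
$K{\left(r,X \right)} = \frac{3}{8} - \frac{X}{6}$ ($K{\left(r,X \right)} = \frac{\frac{3}{4} + \frac{X}{-3}}{2} = \frac{3 \cdot \frac{1}{4} + X \left(- \frac{1}{3}\right)}{2} = \frac{\frac{3}{4} - \frac{X}{3}}{2} = \frac{3}{8} - \frac{X}{6}$)
$\left(\left(K{\left(-3,-5 \right)} + \left(o + 0 \left(-3\right)\right)\right) \left(-8\right) + 139\right) - 261 = \left(\left(\left(\frac{3}{8} - - \frac{5}{6}\right) + \left(0 + 0 \left(-3\right)\right)\right) \left(-8\right) + 139\right) - 261 = \left(\left(\left(\frac{3}{8} + \frac{5}{6}\right) + \left(0 + 0\right)\right) \left(-8\right) + 139\right) - 261 = \left(\left(\frac{29}{24} + 0\right) \left(-8\right) + 139\right) - 261 = \left(\frac{29}{24} \left(-8\right) + 139\right) - 261 = \left(- \frac{29}{3} + 139\right) - 261 = \frac{388}{3} - 261 = - \frac{395}{3}$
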